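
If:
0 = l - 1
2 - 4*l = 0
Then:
No Solution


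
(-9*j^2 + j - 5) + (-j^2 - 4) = -10*j^2 + j - 9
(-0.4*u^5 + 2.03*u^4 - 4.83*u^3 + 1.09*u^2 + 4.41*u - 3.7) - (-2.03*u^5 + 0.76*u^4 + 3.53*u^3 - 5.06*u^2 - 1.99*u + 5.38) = 1.63*u^5 + 1.27*u^4 - 8.36*u^3 + 6.15*u^2 + 6.4*u - 9.08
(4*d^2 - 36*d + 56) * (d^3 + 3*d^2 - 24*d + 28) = 4*d^5 - 24*d^4 - 148*d^3 + 1144*d^2 - 2352*d + 1568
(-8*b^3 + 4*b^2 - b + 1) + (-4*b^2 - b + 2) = -8*b^3 - 2*b + 3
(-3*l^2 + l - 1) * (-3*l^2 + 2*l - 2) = 9*l^4 - 9*l^3 + 11*l^2 - 4*l + 2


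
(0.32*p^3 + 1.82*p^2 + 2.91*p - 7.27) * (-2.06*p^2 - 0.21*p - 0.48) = -0.6592*p^5 - 3.8164*p^4 - 6.5304*p^3 + 13.4915*p^2 + 0.1299*p + 3.4896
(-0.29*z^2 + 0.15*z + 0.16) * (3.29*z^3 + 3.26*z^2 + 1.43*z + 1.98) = -0.9541*z^5 - 0.4519*z^4 + 0.6007*z^3 + 0.1619*z^2 + 0.5258*z + 0.3168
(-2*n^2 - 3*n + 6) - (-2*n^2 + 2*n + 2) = 4 - 5*n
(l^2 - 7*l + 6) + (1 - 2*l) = l^2 - 9*l + 7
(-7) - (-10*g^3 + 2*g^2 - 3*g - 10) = 10*g^3 - 2*g^2 + 3*g + 3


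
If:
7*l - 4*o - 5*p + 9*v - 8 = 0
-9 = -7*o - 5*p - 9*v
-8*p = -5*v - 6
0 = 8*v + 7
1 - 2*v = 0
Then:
No Solution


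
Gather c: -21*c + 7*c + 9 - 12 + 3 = -14*c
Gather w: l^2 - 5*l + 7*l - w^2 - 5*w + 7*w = l^2 + 2*l - w^2 + 2*w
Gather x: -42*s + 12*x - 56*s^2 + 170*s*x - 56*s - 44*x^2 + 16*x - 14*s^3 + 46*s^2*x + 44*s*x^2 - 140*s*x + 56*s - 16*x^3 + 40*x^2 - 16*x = -14*s^3 - 56*s^2 - 42*s - 16*x^3 + x^2*(44*s - 4) + x*(46*s^2 + 30*s + 12)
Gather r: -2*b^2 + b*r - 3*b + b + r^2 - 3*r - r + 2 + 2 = -2*b^2 - 2*b + r^2 + r*(b - 4) + 4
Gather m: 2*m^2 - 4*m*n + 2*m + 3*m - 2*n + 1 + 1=2*m^2 + m*(5 - 4*n) - 2*n + 2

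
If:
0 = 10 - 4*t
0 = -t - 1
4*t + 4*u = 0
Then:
No Solution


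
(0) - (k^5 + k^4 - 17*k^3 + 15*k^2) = -k^5 - k^4 + 17*k^3 - 15*k^2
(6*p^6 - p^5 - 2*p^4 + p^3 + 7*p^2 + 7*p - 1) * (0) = 0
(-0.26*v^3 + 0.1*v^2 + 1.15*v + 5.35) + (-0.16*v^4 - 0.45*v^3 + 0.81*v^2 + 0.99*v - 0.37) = -0.16*v^4 - 0.71*v^3 + 0.91*v^2 + 2.14*v + 4.98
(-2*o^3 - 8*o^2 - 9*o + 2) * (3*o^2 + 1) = -6*o^5 - 24*o^4 - 29*o^3 - 2*o^2 - 9*o + 2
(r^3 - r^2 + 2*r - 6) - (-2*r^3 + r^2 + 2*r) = 3*r^3 - 2*r^2 - 6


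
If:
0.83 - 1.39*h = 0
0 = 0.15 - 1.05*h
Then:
No Solution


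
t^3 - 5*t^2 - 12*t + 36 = (t - 6)*(t - 2)*(t + 3)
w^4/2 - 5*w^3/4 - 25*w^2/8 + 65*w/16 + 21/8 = (w/2 + 1)*(w - 7/2)*(w - 3/2)*(w + 1/2)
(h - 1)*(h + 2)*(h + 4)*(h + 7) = h^4 + 12*h^3 + 37*h^2 + 6*h - 56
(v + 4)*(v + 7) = v^2 + 11*v + 28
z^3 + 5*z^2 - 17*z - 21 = (z - 3)*(z + 1)*(z + 7)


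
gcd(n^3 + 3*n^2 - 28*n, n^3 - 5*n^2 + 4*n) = n^2 - 4*n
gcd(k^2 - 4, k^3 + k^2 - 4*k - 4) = k^2 - 4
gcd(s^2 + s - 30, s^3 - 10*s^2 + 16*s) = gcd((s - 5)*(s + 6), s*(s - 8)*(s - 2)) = 1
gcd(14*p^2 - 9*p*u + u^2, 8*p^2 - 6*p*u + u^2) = 2*p - u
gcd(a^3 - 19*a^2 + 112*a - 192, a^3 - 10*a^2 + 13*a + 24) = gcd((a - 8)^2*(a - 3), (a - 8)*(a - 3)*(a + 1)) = a^2 - 11*a + 24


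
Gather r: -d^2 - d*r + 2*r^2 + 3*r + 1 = -d^2 + 2*r^2 + r*(3 - d) + 1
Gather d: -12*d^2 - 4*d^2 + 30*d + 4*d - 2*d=-16*d^2 + 32*d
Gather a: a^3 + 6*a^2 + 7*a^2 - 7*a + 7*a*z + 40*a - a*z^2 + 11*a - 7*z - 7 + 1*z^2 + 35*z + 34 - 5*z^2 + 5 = a^3 + 13*a^2 + a*(-z^2 + 7*z + 44) - 4*z^2 + 28*z + 32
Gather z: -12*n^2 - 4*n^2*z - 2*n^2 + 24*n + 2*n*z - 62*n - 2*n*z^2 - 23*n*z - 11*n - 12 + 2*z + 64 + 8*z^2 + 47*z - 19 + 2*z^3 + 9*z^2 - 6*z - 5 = -14*n^2 - 49*n + 2*z^3 + z^2*(17 - 2*n) + z*(-4*n^2 - 21*n + 43) + 28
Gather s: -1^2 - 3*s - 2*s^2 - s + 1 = -2*s^2 - 4*s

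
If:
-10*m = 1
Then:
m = -1/10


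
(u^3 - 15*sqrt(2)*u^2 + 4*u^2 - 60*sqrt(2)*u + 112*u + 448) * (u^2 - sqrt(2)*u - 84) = u^5 - 16*sqrt(2)*u^4 + 4*u^4 - 64*sqrt(2)*u^3 + 58*u^3 + 232*u^2 + 1148*sqrt(2)*u^2 - 9408*u + 4592*sqrt(2)*u - 37632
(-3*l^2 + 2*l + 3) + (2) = -3*l^2 + 2*l + 5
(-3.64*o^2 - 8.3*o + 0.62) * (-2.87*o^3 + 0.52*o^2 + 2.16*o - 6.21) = 10.4468*o^5 + 21.9282*o^4 - 13.9578*o^3 + 4.9988*o^2 + 52.8822*o - 3.8502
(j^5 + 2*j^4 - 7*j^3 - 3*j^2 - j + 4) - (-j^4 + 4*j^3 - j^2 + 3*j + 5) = j^5 + 3*j^4 - 11*j^3 - 2*j^2 - 4*j - 1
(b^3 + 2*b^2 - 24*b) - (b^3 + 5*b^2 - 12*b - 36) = -3*b^2 - 12*b + 36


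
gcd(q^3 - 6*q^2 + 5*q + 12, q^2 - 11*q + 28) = q - 4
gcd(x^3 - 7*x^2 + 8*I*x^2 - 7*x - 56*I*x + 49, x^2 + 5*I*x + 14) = x + 7*I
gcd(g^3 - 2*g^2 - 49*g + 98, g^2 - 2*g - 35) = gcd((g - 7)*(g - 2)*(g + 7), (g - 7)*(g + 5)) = g - 7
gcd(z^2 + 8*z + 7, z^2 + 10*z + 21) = z + 7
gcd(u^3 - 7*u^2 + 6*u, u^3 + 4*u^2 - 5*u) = u^2 - u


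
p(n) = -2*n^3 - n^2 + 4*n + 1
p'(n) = -6*n^2 - 2*n + 4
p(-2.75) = 24.03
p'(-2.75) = -35.88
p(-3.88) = 87.25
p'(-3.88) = -78.57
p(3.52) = -84.54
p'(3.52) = -77.38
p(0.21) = 1.78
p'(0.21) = 3.32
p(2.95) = -47.25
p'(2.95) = -54.12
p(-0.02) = 0.92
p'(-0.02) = 4.04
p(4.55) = -189.90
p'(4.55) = -129.32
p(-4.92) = 195.30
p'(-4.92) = -131.40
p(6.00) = -443.00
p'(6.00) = -224.00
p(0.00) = 1.00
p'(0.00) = 4.00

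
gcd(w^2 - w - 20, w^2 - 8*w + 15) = w - 5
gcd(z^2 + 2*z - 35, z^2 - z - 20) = z - 5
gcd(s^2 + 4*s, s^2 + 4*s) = s^2 + 4*s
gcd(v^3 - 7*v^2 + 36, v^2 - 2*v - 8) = v + 2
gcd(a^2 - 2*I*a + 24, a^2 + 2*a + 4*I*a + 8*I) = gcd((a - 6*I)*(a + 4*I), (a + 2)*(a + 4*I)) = a + 4*I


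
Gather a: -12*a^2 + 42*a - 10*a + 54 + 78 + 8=-12*a^2 + 32*a + 140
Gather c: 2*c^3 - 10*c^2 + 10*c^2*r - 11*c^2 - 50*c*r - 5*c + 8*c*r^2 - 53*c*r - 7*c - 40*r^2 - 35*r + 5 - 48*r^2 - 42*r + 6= 2*c^3 + c^2*(10*r - 21) + c*(8*r^2 - 103*r - 12) - 88*r^2 - 77*r + 11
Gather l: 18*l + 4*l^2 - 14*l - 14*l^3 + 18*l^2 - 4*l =-14*l^3 + 22*l^2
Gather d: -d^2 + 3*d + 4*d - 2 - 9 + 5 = -d^2 + 7*d - 6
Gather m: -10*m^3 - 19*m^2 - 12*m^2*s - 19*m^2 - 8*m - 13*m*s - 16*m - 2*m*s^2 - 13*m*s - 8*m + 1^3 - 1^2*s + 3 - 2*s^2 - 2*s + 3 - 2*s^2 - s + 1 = -10*m^3 + m^2*(-12*s - 38) + m*(-2*s^2 - 26*s - 32) - 4*s^2 - 4*s + 8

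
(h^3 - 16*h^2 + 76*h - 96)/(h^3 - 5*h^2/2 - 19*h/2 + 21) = 2*(h^2 - 14*h + 48)/(2*h^2 - h - 21)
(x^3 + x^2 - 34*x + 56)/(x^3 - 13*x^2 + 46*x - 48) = (x^2 + 3*x - 28)/(x^2 - 11*x + 24)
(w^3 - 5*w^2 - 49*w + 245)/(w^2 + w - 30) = (w^2 - 49)/(w + 6)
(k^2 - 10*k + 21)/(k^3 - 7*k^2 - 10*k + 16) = (k^2 - 10*k + 21)/(k^3 - 7*k^2 - 10*k + 16)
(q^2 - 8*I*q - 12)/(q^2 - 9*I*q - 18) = (q - 2*I)/(q - 3*I)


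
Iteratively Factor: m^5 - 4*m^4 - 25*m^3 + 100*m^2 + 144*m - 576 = (m + 3)*(m^4 - 7*m^3 - 4*m^2 + 112*m - 192) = (m - 3)*(m + 3)*(m^3 - 4*m^2 - 16*m + 64) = (m - 4)*(m - 3)*(m + 3)*(m^2 - 16) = (m - 4)*(m - 3)*(m + 3)*(m + 4)*(m - 4)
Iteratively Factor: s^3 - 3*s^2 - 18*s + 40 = (s - 5)*(s^2 + 2*s - 8) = (s - 5)*(s + 4)*(s - 2)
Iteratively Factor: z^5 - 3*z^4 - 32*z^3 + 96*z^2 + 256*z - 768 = (z - 4)*(z^4 + z^3 - 28*z^2 - 16*z + 192) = (z - 4)*(z + 4)*(z^3 - 3*z^2 - 16*z + 48) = (z - 4)^2*(z + 4)*(z^2 + z - 12) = (z - 4)^2*(z + 4)^2*(z - 3)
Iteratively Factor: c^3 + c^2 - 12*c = (c + 4)*(c^2 - 3*c) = c*(c + 4)*(c - 3)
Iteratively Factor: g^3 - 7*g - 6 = (g + 2)*(g^2 - 2*g - 3) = (g - 3)*(g + 2)*(g + 1)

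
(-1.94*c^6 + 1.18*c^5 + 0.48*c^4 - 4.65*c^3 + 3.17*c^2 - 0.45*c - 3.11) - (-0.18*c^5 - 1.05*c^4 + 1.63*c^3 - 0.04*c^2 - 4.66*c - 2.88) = -1.94*c^6 + 1.36*c^5 + 1.53*c^4 - 6.28*c^3 + 3.21*c^2 + 4.21*c - 0.23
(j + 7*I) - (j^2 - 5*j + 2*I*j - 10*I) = -j^2 + 6*j - 2*I*j + 17*I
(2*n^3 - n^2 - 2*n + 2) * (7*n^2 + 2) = 14*n^5 - 7*n^4 - 10*n^3 + 12*n^2 - 4*n + 4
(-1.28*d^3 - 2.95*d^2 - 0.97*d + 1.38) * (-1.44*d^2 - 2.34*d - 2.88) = 1.8432*d^5 + 7.2432*d^4 + 11.9862*d^3 + 8.7786*d^2 - 0.4356*d - 3.9744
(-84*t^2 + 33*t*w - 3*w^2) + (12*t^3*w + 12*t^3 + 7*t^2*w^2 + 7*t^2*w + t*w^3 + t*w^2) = 12*t^3*w + 12*t^3 + 7*t^2*w^2 + 7*t^2*w - 84*t^2 + t*w^3 + t*w^2 + 33*t*w - 3*w^2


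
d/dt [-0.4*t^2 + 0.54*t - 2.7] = 0.54 - 0.8*t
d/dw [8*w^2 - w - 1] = 16*w - 1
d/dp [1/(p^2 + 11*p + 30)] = (-2*p - 11)/(p^2 + 11*p + 30)^2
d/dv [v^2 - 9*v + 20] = 2*v - 9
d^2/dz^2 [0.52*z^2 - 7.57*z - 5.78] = 1.04000000000000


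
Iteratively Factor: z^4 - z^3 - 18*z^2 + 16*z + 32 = (z - 2)*(z^3 + z^2 - 16*z - 16) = (z - 2)*(z + 1)*(z^2 - 16) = (z - 2)*(z + 1)*(z + 4)*(z - 4)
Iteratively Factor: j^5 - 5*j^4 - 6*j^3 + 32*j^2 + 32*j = (j + 2)*(j^4 - 7*j^3 + 8*j^2 + 16*j) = (j - 4)*(j + 2)*(j^3 - 3*j^2 - 4*j) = j*(j - 4)*(j + 2)*(j^2 - 3*j - 4) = j*(j - 4)*(j + 1)*(j + 2)*(j - 4)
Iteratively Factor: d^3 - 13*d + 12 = (d + 4)*(d^2 - 4*d + 3) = (d - 3)*(d + 4)*(d - 1)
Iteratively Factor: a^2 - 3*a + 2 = (a - 1)*(a - 2)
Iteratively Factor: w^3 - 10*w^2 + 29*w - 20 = (w - 1)*(w^2 - 9*w + 20) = (w - 5)*(w - 1)*(w - 4)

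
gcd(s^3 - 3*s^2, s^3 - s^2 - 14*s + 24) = s - 3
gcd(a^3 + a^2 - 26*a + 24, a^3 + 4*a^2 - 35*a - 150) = 1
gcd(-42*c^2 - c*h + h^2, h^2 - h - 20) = 1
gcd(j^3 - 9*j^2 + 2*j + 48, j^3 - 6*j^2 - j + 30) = j^2 - j - 6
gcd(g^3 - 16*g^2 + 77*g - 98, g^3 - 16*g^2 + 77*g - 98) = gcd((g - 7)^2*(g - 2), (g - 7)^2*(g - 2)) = g^3 - 16*g^2 + 77*g - 98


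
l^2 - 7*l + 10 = (l - 5)*(l - 2)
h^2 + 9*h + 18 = (h + 3)*(h + 6)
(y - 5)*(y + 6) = y^2 + y - 30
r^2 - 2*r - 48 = (r - 8)*(r + 6)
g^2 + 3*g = g*(g + 3)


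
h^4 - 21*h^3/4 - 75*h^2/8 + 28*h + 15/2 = (h - 6)*(h - 2)*(h + 1/4)*(h + 5/2)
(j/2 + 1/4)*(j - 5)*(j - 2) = j^3/2 - 13*j^2/4 + 13*j/4 + 5/2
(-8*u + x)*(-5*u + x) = 40*u^2 - 13*u*x + x^2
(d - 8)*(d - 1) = d^2 - 9*d + 8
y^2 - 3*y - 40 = (y - 8)*(y + 5)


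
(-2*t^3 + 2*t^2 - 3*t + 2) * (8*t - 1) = -16*t^4 + 18*t^3 - 26*t^2 + 19*t - 2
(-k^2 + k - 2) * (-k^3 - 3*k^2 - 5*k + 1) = k^5 + 2*k^4 + 4*k^3 + 11*k - 2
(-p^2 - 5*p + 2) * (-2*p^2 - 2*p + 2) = 2*p^4 + 12*p^3 + 4*p^2 - 14*p + 4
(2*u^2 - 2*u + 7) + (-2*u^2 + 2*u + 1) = 8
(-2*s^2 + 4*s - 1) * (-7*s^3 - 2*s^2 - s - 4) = 14*s^5 - 24*s^4 + s^3 + 6*s^2 - 15*s + 4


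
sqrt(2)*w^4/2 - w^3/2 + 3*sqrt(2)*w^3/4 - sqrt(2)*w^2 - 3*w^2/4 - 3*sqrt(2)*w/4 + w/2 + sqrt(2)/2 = (w - 1/2)*(w - sqrt(2))*(w + sqrt(2)/2)*(sqrt(2)*w/2 + sqrt(2))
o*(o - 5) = o^2 - 5*o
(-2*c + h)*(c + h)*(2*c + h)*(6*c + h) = -24*c^4 - 28*c^3*h + 2*c^2*h^2 + 7*c*h^3 + h^4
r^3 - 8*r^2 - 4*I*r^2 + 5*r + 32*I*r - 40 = (r - 8)*(r - 5*I)*(r + I)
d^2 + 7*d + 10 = (d + 2)*(d + 5)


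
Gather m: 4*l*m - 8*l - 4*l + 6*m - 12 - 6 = -12*l + m*(4*l + 6) - 18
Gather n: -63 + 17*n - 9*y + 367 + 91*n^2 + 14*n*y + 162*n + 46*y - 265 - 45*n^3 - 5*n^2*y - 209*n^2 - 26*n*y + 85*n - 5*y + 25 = -45*n^3 + n^2*(-5*y - 118) + n*(264 - 12*y) + 32*y + 64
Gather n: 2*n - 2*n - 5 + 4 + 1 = 0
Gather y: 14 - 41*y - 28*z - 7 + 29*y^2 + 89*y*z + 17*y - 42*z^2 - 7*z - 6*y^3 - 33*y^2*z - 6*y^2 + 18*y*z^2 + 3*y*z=-6*y^3 + y^2*(23 - 33*z) + y*(18*z^2 + 92*z - 24) - 42*z^2 - 35*z + 7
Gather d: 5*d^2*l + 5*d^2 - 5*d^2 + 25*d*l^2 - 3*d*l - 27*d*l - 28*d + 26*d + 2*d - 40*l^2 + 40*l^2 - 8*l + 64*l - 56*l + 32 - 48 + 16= 5*d^2*l + d*(25*l^2 - 30*l)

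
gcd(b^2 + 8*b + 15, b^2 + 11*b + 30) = b + 5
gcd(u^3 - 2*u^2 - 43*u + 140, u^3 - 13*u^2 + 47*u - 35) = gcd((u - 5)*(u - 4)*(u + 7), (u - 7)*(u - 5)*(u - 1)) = u - 5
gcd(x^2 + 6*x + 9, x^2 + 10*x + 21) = x + 3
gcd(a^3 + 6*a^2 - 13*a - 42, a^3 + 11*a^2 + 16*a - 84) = a + 7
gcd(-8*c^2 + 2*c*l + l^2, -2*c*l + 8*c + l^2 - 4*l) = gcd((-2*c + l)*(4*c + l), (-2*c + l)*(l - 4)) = 2*c - l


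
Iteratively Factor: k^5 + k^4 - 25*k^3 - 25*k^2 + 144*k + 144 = (k + 3)*(k^4 - 2*k^3 - 19*k^2 + 32*k + 48) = (k - 3)*(k + 3)*(k^3 + k^2 - 16*k - 16) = (k - 4)*(k - 3)*(k + 3)*(k^2 + 5*k + 4) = (k - 4)*(k - 3)*(k + 1)*(k + 3)*(k + 4)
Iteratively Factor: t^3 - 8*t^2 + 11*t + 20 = (t - 4)*(t^2 - 4*t - 5) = (t - 5)*(t - 4)*(t + 1)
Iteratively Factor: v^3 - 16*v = (v + 4)*(v^2 - 4*v) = (v - 4)*(v + 4)*(v)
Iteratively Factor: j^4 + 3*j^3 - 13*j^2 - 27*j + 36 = (j - 1)*(j^3 + 4*j^2 - 9*j - 36) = (j - 1)*(j + 4)*(j^2 - 9) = (j - 1)*(j + 3)*(j + 4)*(j - 3)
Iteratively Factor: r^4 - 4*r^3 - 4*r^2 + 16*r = (r - 2)*(r^3 - 2*r^2 - 8*r) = r*(r - 2)*(r^2 - 2*r - 8) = r*(r - 4)*(r - 2)*(r + 2)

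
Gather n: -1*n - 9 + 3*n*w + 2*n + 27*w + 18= n*(3*w + 1) + 27*w + 9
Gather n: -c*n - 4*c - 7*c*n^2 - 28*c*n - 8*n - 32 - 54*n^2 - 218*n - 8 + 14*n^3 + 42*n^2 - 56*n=-4*c + 14*n^3 + n^2*(-7*c - 12) + n*(-29*c - 282) - 40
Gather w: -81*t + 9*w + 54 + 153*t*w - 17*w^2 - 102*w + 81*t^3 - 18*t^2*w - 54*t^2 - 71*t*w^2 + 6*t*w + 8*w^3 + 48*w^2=81*t^3 - 54*t^2 - 81*t + 8*w^3 + w^2*(31 - 71*t) + w*(-18*t^2 + 159*t - 93) + 54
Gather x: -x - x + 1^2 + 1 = 2 - 2*x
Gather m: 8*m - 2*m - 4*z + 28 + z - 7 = 6*m - 3*z + 21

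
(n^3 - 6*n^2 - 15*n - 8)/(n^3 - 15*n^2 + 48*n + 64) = (n + 1)/(n - 8)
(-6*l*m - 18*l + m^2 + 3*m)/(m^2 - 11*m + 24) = (-6*l*m - 18*l + m^2 + 3*m)/(m^2 - 11*m + 24)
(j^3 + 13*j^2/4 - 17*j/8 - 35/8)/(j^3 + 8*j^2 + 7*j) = (8*j^2 + 18*j - 35)/(8*j*(j + 7))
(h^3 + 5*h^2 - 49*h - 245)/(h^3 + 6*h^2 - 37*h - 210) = (h - 7)/(h - 6)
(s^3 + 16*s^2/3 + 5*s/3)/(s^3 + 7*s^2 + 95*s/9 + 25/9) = 3*s/(3*s + 5)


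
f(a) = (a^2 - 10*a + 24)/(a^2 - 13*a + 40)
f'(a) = (13 - 2*a)*(a^2 - 10*a + 24)/(a^2 - 13*a + 40)^2 + (2*a - 10)/(a^2 - 13*a + 40)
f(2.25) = 0.42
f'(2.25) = -0.12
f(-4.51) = 0.75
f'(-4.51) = -0.02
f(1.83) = 0.46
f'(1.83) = -0.10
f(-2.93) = 0.71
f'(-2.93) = -0.03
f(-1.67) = 0.67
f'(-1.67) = -0.04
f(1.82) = 0.46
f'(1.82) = -0.10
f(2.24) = 0.42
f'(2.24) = -0.12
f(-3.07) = 0.72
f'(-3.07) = -0.03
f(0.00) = 0.60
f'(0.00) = -0.06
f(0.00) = 0.60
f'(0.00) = -0.06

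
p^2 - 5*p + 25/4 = (p - 5/2)^2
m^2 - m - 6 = (m - 3)*(m + 2)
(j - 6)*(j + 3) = j^2 - 3*j - 18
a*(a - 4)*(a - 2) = a^3 - 6*a^2 + 8*a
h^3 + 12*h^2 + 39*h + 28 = (h + 1)*(h + 4)*(h + 7)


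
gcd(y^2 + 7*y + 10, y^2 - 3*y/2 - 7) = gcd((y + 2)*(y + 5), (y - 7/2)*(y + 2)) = y + 2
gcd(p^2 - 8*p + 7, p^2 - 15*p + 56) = p - 7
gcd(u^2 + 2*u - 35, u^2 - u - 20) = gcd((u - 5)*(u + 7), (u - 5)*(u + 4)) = u - 5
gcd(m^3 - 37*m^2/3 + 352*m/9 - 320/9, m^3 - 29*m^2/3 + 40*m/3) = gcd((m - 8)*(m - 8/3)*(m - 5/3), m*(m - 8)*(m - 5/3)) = m^2 - 29*m/3 + 40/3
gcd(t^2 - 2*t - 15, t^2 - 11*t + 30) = t - 5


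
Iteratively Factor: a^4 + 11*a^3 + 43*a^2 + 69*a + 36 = (a + 3)*(a^3 + 8*a^2 + 19*a + 12) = (a + 3)^2*(a^2 + 5*a + 4) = (a + 3)^2*(a + 4)*(a + 1)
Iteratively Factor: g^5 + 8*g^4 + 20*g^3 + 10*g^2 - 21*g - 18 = (g + 1)*(g^4 + 7*g^3 + 13*g^2 - 3*g - 18) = (g - 1)*(g + 1)*(g^3 + 8*g^2 + 21*g + 18) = (g - 1)*(g + 1)*(g + 3)*(g^2 + 5*g + 6) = (g - 1)*(g + 1)*(g + 3)^2*(g + 2)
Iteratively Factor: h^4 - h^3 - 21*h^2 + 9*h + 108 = (h + 3)*(h^3 - 4*h^2 - 9*h + 36) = (h - 4)*(h + 3)*(h^2 - 9) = (h - 4)*(h + 3)^2*(h - 3)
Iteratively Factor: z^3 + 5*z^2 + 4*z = (z + 4)*(z^2 + z) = z*(z + 4)*(z + 1)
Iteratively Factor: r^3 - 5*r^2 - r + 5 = (r + 1)*(r^2 - 6*r + 5) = (r - 5)*(r + 1)*(r - 1)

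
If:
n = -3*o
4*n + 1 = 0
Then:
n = -1/4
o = 1/12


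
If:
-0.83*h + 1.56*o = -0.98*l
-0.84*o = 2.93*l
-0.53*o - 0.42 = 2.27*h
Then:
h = -0.16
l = 0.03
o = -0.10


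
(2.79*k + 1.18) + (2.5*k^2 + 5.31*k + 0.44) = 2.5*k^2 + 8.1*k + 1.62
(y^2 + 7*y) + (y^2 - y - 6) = 2*y^2 + 6*y - 6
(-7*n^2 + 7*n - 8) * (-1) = 7*n^2 - 7*n + 8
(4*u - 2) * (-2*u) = -8*u^2 + 4*u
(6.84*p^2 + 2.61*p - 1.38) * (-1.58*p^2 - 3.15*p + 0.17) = -10.8072*p^4 - 25.6698*p^3 - 4.8783*p^2 + 4.7907*p - 0.2346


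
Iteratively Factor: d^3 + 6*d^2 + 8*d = (d + 2)*(d^2 + 4*d) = d*(d + 2)*(d + 4)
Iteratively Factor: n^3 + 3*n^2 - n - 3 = (n + 1)*(n^2 + 2*n - 3) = (n - 1)*(n + 1)*(n + 3)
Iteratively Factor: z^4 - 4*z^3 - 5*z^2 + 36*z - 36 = (z - 3)*(z^3 - z^2 - 8*z + 12) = (z - 3)*(z + 3)*(z^2 - 4*z + 4) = (z - 3)*(z - 2)*(z + 3)*(z - 2)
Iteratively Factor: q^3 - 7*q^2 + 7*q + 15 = (q - 3)*(q^2 - 4*q - 5) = (q - 3)*(q + 1)*(q - 5)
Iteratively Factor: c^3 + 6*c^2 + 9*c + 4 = (c + 1)*(c^2 + 5*c + 4) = (c + 1)*(c + 4)*(c + 1)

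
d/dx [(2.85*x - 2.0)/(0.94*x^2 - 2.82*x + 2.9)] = (-2.679*x^2 + 3.76*x + 2.625)/(0.8836*x^4 - 5.3016*x^3 + 13.4044*x^2 - 16.356*x + 8.41)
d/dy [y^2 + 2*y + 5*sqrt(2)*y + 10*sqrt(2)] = 2*y + 2 + 5*sqrt(2)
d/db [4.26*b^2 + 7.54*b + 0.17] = 8.52*b + 7.54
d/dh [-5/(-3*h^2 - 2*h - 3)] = 10*(-3*h - 1)/(3*h^2 + 2*h + 3)^2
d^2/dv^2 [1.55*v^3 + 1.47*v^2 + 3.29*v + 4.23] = 9.3*v + 2.94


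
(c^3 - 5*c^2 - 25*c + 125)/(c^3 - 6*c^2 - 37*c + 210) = (c^2 - 25)/(c^2 - c - 42)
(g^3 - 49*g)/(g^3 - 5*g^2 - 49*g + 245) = g/(g - 5)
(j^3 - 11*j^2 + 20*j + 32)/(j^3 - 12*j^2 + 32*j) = (j + 1)/j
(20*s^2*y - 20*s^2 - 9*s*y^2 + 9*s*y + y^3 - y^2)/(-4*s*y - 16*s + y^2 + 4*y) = (-5*s*y + 5*s + y^2 - y)/(y + 4)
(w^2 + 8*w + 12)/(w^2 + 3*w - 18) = (w + 2)/(w - 3)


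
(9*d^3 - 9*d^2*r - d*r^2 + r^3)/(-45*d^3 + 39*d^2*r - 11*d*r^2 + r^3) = (-3*d^2 + 2*d*r + r^2)/(15*d^2 - 8*d*r + r^2)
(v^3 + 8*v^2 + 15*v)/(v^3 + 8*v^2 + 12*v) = (v^2 + 8*v + 15)/(v^2 + 8*v + 12)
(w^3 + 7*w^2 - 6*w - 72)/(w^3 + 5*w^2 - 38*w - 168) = (w^2 + 3*w - 18)/(w^2 + w - 42)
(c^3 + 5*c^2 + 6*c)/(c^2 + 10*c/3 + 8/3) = 3*c*(c + 3)/(3*c + 4)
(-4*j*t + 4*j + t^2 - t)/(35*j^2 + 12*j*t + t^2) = (-4*j*t + 4*j + t^2 - t)/(35*j^2 + 12*j*t + t^2)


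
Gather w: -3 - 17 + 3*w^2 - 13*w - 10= 3*w^2 - 13*w - 30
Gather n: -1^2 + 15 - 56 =-42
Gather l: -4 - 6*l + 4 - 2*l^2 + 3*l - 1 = -2*l^2 - 3*l - 1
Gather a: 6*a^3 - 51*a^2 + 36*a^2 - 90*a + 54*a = 6*a^3 - 15*a^2 - 36*a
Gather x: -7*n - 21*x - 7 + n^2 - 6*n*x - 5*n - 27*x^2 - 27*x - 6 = n^2 - 12*n - 27*x^2 + x*(-6*n - 48) - 13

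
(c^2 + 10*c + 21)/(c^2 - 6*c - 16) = (c^2 + 10*c + 21)/(c^2 - 6*c - 16)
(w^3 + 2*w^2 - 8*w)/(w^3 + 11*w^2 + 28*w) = (w - 2)/(w + 7)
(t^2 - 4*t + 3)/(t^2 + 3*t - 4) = (t - 3)/(t + 4)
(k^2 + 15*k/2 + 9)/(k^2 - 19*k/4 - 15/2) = 2*(2*k^2 + 15*k + 18)/(4*k^2 - 19*k - 30)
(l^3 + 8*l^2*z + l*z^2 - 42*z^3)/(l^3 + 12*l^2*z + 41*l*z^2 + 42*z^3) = (l - 2*z)/(l + 2*z)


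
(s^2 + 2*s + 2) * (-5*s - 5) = -5*s^3 - 15*s^2 - 20*s - 10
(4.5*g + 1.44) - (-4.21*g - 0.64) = 8.71*g + 2.08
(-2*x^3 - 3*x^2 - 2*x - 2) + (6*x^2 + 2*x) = -2*x^3 + 3*x^2 - 2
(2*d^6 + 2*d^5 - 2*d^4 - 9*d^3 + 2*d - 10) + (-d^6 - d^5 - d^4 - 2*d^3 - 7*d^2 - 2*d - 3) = d^6 + d^5 - 3*d^4 - 11*d^3 - 7*d^2 - 13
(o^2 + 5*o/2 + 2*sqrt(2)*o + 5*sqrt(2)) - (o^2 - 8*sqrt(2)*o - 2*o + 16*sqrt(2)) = 9*o/2 + 10*sqrt(2)*o - 11*sqrt(2)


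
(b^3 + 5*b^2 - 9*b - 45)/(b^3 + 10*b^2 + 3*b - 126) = (b^2 + 8*b + 15)/(b^2 + 13*b + 42)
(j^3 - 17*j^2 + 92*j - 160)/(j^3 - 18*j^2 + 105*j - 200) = (j - 4)/(j - 5)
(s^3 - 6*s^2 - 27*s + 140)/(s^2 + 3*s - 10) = (s^2 - 11*s + 28)/(s - 2)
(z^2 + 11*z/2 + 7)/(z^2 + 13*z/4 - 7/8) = 4*(z + 2)/(4*z - 1)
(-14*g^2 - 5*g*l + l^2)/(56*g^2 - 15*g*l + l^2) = (-2*g - l)/(8*g - l)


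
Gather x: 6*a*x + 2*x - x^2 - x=-x^2 + x*(6*a + 1)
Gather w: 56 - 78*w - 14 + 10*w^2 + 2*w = 10*w^2 - 76*w + 42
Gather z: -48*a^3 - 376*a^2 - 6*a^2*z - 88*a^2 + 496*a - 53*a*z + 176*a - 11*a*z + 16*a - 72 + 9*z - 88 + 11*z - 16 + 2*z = -48*a^3 - 464*a^2 + 688*a + z*(-6*a^2 - 64*a + 22) - 176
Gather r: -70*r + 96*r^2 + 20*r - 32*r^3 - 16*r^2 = -32*r^3 + 80*r^2 - 50*r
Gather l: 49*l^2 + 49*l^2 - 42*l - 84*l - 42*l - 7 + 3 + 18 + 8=98*l^2 - 168*l + 22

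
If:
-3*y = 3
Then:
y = -1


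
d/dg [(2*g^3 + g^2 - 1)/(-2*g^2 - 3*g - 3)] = (-4*g^4 - 12*g^3 - 21*g^2 - 10*g - 3)/(4*g^4 + 12*g^3 + 21*g^2 + 18*g + 9)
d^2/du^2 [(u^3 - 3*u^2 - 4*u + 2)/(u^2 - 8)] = 4*(2*u^3 - 33*u^2 + 48*u - 88)/(u^6 - 24*u^4 + 192*u^2 - 512)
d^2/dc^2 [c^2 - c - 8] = 2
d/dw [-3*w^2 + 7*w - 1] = 7 - 6*w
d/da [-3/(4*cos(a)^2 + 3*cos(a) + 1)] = -3*(8*cos(a) + 3)*sin(a)/(4*cos(a)^2 + 3*cos(a) + 1)^2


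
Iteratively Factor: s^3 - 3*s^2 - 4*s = (s - 4)*(s^2 + s) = (s - 4)*(s + 1)*(s)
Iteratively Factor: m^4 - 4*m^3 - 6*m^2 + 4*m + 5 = (m - 1)*(m^3 - 3*m^2 - 9*m - 5) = (m - 1)*(m + 1)*(m^2 - 4*m - 5) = (m - 1)*(m + 1)^2*(m - 5)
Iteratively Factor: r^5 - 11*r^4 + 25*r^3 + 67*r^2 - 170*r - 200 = (r - 5)*(r^4 - 6*r^3 - 5*r^2 + 42*r + 40) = (r - 5)*(r + 2)*(r^3 - 8*r^2 + 11*r + 20) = (r - 5)*(r + 1)*(r + 2)*(r^2 - 9*r + 20) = (r - 5)^2*(r + 1)*(r + 2)*(r - 4)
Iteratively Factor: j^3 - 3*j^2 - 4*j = (j)*(j^2 - 3*j - 4) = j*(j + 1)*(j - 4)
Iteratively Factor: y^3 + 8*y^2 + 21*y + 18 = (y + 3)*(y^2 + 5*y + 6) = (y + 2)*(y + 3)*(y + 3)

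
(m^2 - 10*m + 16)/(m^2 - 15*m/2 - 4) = 2*(m - 2)/(2*m + 1)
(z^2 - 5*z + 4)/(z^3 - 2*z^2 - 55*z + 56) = (z - 4)/(z^2 - z - 56)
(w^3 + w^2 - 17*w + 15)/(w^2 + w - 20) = (w^2 - 4*w + 3)/(w - 4)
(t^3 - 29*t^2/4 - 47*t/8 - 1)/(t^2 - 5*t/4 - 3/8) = (2*t^2 - 15*t - 8)/(2*t - 3)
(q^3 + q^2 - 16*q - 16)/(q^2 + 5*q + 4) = q - 4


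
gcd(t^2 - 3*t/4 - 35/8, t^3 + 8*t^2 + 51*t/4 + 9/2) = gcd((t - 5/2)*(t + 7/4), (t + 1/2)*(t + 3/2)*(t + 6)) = 1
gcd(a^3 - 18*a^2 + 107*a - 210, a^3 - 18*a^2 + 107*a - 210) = a^3 - 18*a^2 + 107*a - 210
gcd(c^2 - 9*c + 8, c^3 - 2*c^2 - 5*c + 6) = c - 1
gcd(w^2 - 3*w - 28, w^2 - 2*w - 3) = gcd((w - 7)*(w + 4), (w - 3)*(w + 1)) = 1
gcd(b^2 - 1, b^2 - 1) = b^2 - 1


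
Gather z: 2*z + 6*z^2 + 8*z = 6*z^2 + 10*z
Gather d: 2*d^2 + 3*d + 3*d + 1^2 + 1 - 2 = 2*d^2 + 6*d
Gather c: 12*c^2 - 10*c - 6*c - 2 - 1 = 12*c^2 - 16*c - 3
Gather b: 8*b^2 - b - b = 8*b^2 - 2*b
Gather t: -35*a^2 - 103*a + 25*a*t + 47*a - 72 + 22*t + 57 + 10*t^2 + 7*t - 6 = -35*a^2 - 56*a + 10*t^2 + t*(25*a + 29) - 21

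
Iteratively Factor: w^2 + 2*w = (w)*(w + 2)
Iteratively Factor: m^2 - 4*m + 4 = (m - 2)*(m - 2)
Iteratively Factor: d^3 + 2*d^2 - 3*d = (d)*(d^2 + 2*d - 3) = d*(d - 1)*(d + 3)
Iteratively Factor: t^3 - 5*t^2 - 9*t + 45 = (t + 3)*(t^2 - 8*t + 15) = (t - 5)*(t + 3)*(t - 3)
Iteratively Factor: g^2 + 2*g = (g + 2)*(g)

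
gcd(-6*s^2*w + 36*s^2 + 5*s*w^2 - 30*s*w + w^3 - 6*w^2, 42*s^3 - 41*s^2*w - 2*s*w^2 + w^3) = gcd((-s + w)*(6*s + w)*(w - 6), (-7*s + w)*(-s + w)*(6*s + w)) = 6*s^2 - 5*s*w - w^2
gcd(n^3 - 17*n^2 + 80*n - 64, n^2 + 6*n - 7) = n - 1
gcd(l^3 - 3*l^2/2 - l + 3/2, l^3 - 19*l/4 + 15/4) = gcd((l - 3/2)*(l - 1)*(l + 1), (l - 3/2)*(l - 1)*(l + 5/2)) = l^2 - 5*l/2 + 3/2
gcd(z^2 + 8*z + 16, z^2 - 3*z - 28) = z + 4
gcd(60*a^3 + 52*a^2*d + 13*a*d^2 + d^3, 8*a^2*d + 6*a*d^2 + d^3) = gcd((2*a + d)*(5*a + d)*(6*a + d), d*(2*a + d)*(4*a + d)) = 2*a + d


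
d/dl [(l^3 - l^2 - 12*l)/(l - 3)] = 2*(l^3 - 5*l^2 + 3*l + 18)/(l^2 - 6*l + 9)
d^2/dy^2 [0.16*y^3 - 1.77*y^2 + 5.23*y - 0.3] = 0.96*y - 3.54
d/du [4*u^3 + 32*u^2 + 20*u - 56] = 12*u^2 + 64*u + 20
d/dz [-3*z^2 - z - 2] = -6*z - 1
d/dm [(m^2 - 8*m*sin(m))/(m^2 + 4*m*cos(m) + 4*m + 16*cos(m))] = 2*(2*m^3*sin(m) - 4*m^3*cos(m) + 12*m^2*sin(m) - 14*m^2*cos(m) - 14*m^2 + 16*m*cos(m) - 64*m - 32*sin(2*m))/((m + 4)^2*(m + 4*cos(m))^2)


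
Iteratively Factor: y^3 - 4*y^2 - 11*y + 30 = (y + 3)*(y^2 - 7*y + 10) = (y - 2)*(y + 3)*(y - 5)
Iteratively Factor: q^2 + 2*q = (q)*(q + 2)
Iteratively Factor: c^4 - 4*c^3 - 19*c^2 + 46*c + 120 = (c + 2)*(c^3 - 6*c^2 - 7*c + 60) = (c - 5)*(c + 2)*(c^2 - c - 12) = (c - 5)*(c + 2)*(c + 3)*(c - 4)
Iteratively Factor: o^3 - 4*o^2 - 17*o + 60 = (o + 4)*(o^2 - 8*o + 15) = (o - 3)*(o + 4)*(o - 5)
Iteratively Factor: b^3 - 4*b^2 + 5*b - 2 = (b - 1)*(b^2 - 3*b + 2) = (b - 2)*(b - 1)*(b - 1)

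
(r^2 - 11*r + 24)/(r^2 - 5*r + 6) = (r - 8)/(r - 2)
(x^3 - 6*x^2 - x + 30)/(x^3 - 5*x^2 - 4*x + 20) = (x - 3)/(x - 2)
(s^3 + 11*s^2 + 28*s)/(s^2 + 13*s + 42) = s*(s + 4)/(s + 6)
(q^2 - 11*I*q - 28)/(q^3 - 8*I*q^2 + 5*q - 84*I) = 1/(q + 3*I)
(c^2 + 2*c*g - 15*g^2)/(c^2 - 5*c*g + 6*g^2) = (c + 5*g)/(c - 2*g)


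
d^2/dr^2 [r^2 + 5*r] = 2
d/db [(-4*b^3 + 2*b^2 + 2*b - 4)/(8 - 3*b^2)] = 2*(6*b^4 - 45*b^2 + 4*b + 8)/(9*b^4 - 48*b^2 + 64)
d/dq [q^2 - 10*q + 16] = 2*q - 10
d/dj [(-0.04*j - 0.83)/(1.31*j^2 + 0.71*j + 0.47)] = (0.0524*j^2 + 2.1746*j + 0.5705)/(1.7161*j^4 + 1.8602*j^3 + 1.7355*j^2 + 0.6674*j + 0.2209)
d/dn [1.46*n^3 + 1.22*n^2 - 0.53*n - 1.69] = 4.38*n^2 + 2.44*n - 0.53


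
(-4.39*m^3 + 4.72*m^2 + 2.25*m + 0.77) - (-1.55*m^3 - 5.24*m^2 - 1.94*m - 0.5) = -2.84*m^3 + 9.96*m^2 + 4.19*m + 1.27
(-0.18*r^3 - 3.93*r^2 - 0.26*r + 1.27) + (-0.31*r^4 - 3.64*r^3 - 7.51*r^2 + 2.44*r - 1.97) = -0.31*r^4 - 3.82*r^3 - 11.44*r^2 + 2.18*r - 0.7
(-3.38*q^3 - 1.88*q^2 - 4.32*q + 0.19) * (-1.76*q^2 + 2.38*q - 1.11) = 5.9488*q^5 - 4.7356*q^4 + 6.8806*q^3 - 8.5292*q^2 + 5.2474*q - 0.2109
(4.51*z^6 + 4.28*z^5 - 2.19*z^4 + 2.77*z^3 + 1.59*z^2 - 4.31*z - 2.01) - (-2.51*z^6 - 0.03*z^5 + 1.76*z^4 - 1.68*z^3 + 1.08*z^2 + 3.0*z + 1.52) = 7.02*z^6 + 4.31*z^5 - 3.95*z^4 + 4.45*z^3 + 0.51*z^2 - 7.31*z - 3.53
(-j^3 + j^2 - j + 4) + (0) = -j^3 + j^2 - j + 4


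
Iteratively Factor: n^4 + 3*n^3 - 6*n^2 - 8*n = (n - 2)*(n^3 + 5*n^2 + 4*n) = (n - 2)*(n + 1)*(n^2 + 4*n) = n*(n - 2)*(n + 1)*(n + 4)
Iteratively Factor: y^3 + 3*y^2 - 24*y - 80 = (y + 4)*(y^2 - y - 20) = (y - 5)*(y + 4)*(y + 4)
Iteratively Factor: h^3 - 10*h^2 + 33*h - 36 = (h - 4)*(h^2 - 6*h + 9) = (h - 4)*(h - 3)*(h - 3)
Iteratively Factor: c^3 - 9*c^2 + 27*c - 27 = (c - 3)*(c^2 - 6*c + 9) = (c - 3)^2*(c - 3)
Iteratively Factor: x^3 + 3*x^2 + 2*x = (x + 1)*(x^2 + 2*x) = (x + 1)*(x + 2)*(x)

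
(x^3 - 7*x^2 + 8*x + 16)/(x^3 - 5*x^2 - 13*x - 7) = (x^2 - 8*x + 16)/(x^2 - 6*x - 7)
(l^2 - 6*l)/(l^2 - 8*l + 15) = l*(l - 6)/(l^2 - 8*l + 15)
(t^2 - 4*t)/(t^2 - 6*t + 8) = t/(t - 2)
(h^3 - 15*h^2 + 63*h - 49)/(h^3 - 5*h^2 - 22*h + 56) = (h^2 - 8*h + 7)/(h^2 + 2*h - 8)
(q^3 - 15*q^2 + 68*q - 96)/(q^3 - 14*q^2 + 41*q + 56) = (q^2 - 7*q + 12)/(q^2 - 6*q - 7)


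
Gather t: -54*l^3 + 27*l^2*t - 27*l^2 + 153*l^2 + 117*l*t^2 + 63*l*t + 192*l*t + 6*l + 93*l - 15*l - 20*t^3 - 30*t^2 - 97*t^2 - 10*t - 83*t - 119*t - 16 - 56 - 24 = -54*l^3 + 126*l^2 + 84*l - 20*t^3 + t^2*(117*l - 127) + t*(27*l^2 + 255*l - 212) - 96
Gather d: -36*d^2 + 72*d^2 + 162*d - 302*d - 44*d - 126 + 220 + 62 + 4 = 36*d^2 - 184*d + 160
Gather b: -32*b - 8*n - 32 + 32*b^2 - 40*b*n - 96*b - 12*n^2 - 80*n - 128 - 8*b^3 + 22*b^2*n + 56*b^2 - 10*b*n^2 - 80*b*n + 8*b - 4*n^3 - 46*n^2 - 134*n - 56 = -8*b^3 + b^2*(22*n + 88) + b*(-10*n^2 - 120*n - 120) - 4*n^3 - 58*n^2 - 222*n - 216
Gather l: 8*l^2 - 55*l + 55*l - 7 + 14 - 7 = 8*l^2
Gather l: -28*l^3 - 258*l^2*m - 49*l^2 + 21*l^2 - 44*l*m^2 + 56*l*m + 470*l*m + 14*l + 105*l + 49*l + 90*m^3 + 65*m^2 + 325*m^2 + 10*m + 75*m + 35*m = -28*l^3 + l^2*(-258*m - 28) + l*(-44*m^2 + 526*m + 168) + 90*m^3 + 390*m^2 + 120*m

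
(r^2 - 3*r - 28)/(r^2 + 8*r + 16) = (r - 7)/(r + 4)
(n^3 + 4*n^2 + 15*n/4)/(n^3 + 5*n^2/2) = (n + 3/2)/n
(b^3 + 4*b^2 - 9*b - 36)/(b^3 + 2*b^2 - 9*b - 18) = (b + 4)/(b + 2)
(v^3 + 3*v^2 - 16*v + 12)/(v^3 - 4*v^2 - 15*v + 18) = (v^2 + 4*v - 12)/(v^2 - 3*v - 18)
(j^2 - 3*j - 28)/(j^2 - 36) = (j^2 - 3*j - 28)/(j^2 - 36)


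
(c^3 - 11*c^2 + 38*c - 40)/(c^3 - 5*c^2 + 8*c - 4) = (c^2 - 9*c + 20)/(c^2 - 3*c + 2)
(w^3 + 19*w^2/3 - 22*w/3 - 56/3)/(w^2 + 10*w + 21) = (3*w^2 - 2*w - 8)/(3*(w + 3))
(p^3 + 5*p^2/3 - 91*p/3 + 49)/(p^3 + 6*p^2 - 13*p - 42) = (p - 7/3)/(p + 2)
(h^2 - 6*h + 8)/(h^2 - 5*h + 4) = (h - 2)/(h - 1)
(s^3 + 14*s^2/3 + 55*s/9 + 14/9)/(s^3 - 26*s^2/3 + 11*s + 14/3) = (3*s^2 + 13*s + 14)/(3*(s^2 - 9*s + 14))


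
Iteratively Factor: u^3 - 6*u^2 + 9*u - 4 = (u - 1)*(u^2 - 5*u + 4) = (u - 4)*(u - 1)*(u - 1)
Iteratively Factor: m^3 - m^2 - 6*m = (m - 3)*(m^2 + 2*m) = m*(m - 3)*(m + 2)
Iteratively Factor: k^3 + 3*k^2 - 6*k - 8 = (k + 4)*(k^2 - k - 2) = (k + 1)*(k + 4)*(k - 2)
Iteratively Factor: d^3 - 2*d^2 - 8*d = (d + 2)*(d^2 - 4*d) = d*(d + 2)*(d - 4)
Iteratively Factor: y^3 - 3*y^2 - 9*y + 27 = (y - 3)*(y^2 - 9) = (y - 3)*(y + 3)*(y - 3)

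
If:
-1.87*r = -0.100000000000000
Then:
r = 0.05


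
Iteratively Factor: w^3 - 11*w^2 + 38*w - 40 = (w - 5)*(w^2 - 6*w + 8) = (w - 5)*(w - 2)*(w - 4)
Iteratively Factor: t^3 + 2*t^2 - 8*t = (t - 2)*(t^2 + 4*t) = (t - 2)*(t + 4)*(t)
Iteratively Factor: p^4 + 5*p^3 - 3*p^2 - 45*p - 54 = (p - 3)*(p^3 + 8*p^2 + 21*p + 18) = (p - 3)*(p + 2)*(p^2 + 6*p + 9) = (p - 3)*(p + 2)*(p + 3)*(p + 3)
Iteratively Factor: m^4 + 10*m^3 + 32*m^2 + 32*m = (m + 2)*(m^3 + 8*m^2 + 16*m) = (m + 2)*(m + 4)*(m^2 + 4*m) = m*(m + 2)*(m + 4)*(m + 4)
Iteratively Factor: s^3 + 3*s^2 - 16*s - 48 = (s + 4)*(s^2 - s - 12) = (s + 3)*(s + 4)*(s - 4)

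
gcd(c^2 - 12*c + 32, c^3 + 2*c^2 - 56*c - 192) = c - 8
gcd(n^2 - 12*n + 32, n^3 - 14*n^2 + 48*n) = n - 8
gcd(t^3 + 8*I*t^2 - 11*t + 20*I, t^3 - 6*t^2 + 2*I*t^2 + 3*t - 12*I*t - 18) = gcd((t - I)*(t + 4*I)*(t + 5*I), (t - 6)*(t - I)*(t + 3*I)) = t - I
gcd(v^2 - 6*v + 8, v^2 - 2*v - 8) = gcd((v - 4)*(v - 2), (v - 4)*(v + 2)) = v - 4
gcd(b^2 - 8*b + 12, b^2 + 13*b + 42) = 1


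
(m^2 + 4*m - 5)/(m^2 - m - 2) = (-m^2 - 4*m + 5)/(-m^2 + m + 2)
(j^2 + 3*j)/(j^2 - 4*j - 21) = j/(j - 7)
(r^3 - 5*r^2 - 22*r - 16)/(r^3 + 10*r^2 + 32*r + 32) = (r^2 - 7*r - 8)/(r^2 + 8*r + 16)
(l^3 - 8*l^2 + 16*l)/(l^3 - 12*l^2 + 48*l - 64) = l/(l - 4)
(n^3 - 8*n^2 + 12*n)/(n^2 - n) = (n^2 - 8*n + 12)/(n - 1)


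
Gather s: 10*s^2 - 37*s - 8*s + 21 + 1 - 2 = 10*s^2 - 45*s + 20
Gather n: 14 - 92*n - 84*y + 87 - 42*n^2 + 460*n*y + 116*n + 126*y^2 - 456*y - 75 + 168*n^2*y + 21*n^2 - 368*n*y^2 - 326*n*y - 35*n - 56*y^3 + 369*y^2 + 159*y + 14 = n^2*(168*y - 21) + n*(-368*y^2 + 134*y - 11) - 56*y^3 + 495*y^2 - 381*y + 40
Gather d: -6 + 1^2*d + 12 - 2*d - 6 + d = 0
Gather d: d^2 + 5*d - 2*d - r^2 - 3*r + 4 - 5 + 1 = d^2 + 3*d - r^2 - 3*r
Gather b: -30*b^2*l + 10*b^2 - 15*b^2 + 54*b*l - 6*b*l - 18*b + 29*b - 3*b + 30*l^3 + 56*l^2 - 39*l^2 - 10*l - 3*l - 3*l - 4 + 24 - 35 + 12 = b^2*(-30*l - 5) + b*(48*l + 8) + 30*l^3 + 17*l^2 - 16*l - 3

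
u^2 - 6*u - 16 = (u - 8)*(u + 2)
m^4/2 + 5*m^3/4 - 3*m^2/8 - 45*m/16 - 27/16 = (m/2 + 1/2)*(m - 3/2)*(m + 3/2)^2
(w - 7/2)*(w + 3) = w^2 - w/2 - 21/2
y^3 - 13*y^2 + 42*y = y*(y - 7)*(y - 6)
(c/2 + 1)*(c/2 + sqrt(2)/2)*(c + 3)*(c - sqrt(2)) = c^4/4 + 5*c^3/4 + c^2 - 5*c/2 - 3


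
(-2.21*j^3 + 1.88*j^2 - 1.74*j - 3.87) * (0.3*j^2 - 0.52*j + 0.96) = -0.663*j^5 + 1.7132*j^4 - 3.6212*j^3 + 1.5486*j^2 + 0.342*j - 3.7152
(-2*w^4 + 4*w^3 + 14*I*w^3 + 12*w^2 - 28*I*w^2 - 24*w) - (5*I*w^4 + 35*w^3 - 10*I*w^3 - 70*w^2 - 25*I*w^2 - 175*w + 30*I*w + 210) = -2*w^4 - 5*I*w^4 - 31*w^3 + 24*I*w^3 + 82*w^2 - 3*I*w^2 + 151*w - 30*I*w - 210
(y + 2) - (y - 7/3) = 13/3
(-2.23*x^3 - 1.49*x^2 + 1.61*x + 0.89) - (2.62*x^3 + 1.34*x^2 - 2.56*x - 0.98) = -4.85*x^3 - 2.83*x^2 + 4.17*x + 1.87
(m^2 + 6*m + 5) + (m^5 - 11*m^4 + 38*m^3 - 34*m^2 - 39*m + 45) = m^5 - 11*m^4 + 38*m^3 - 33*m^2 - 33*m + 50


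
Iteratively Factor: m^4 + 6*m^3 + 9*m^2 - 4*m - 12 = (m + 3)*(m^3 + 3*m^2 - 4) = (m + 2)*(m + 3)*(m^2 + m - 2) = (m - 1)*(m + 2)*(m + 3)*(m + 2)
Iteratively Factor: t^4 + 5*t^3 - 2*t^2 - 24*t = (t + 3)*(t^3 + 2*t^2 - 8*t) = (t - 2)*(t + 3)*(t^2 + 4*t) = t*(t - 2)*(t + 3)*(t + 4)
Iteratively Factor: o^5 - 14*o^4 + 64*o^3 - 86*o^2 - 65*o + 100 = (o + 1)*(o^4 - 15*o^3 + 79*o^2 - 165*o + 100) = (o - 1)*(o + 1)*(o^3 - 14*o^2 + 65*o - 100) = (o - 5)*(o - 1)*(o + 1)*(o^2 - 9*o + 20) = (o - 5)^2*(o - 1)*(o + 1)*(o - 4)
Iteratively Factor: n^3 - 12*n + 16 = (n + 4)*(n^2 - 4*n + 4) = (n - 2)*(n + 4)*(n - 2)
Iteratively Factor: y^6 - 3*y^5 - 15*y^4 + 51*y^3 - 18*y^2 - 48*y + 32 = (y - 1)*(y^5 - 2*y^4 - 17*y^3 + 34*y^2 + 16*y - 32) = (y - 2)*(y - 1)*(y^4 - 17*y^2 + 16) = (y - 2)*(y - 1)^2*(y^3 + y^2 - 16*y - 16) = (y - 2)*(y - 1)^2*(y + 4)*(y^2 - 3*y - 4) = (y - 2)*(y - 1)^2*(y + 1)*(y + 4)*(y - 4)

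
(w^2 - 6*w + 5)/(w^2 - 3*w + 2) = (w - 5)/(w - 2)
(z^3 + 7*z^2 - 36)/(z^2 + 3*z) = z + 4 - 12/z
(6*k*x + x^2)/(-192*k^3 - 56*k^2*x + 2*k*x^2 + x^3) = x/(-32*k^2 - 4*k*x + x^2)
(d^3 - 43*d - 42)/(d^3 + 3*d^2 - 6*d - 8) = (d^2 - d - 42)/(d^2 + 2*d - 8)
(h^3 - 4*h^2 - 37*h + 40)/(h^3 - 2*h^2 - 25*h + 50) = (h^2 - 9*h + 8)/(h^2 - 7*h + 10)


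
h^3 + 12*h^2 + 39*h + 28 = (h + 1)*(h + 4)*(h + 7)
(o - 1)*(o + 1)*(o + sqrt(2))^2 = o^4 + 2*sqrt(2)*o^3 + o^2 - 2*sqrt(2)*o - 2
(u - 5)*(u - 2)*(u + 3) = u^3 - 4*u^2 - 11*u + 30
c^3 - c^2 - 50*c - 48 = (c - 8)*(c + 1)*(c + 6)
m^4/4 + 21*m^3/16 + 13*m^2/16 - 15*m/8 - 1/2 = (m/4 + 1)*(m - 1)*(m + 1/4)*(m + 2)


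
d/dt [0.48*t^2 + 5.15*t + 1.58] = 0.96*t + 5.15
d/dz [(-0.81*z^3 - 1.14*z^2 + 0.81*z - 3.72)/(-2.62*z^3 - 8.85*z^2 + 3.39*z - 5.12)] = (4.1817*z^4 - 1.2474*z^3 - 13.4937*z^2 - 54.1704*z + 8.4636)/(6.8644*z^6 + 46.374*z^5 + 60.5589*z^4 - 33.1742*z^3 + 102.1161*z^2 - 34.7136*z + 26.2144)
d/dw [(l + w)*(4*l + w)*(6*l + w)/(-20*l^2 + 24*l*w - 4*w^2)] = (-314*l^4 - 62*l^3*w + 85*l^2*w^2 + 12*l*w^3 - w^4)/(4*(25*l^4 - 60*l^3*w + 46*l^2*w^2 - 12*l*w^3 + w^4))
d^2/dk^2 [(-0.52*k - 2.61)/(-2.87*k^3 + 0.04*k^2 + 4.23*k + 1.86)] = (25.699128*k^5 + 257.621532*k^4 + 7.83331999999999*k^3 - 156.778542*k^2 + 86.013756*k + 84.830058)/(23.639903*k^9 - 0.988428*k^8 - 104.512485*k^7 - 43.048342*k^6 + 155.318733*k^5 + 133.32744*k^4 - 47.788083*k^3 - 100.257534*k^2 - 43.902324*k - 6.434856)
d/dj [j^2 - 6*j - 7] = 2*j - 6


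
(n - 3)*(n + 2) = n^2 - n - 6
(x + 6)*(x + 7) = x^2 + 13*x + 42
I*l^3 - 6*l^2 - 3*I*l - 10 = (l + 2*I)*(l + 5*I)*(I*l + 1)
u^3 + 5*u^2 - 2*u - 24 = (u - 2)*(u + 3)*(u + 4)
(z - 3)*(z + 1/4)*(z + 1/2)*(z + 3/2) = z^4 - 3*z^3/4 - 11*z^2/2 - 57*z/16 - 9/16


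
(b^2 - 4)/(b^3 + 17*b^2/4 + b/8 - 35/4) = 8*(b - 2)/(8*b^2 + 18*b - 35)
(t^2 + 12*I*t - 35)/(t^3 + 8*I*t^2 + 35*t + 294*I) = (t + 5*I)/(t^2 + I*t + 42)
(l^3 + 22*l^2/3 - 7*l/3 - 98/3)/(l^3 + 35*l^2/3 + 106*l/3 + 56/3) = (3*l^2 + l - 14)/(3*l^2 + 14*l + 8)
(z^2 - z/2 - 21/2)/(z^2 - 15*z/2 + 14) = (z + 3)/(z - 4)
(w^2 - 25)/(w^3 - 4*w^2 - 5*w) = (w + 5)/(w*(w + 1))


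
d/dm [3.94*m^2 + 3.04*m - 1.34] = 7.88*m + 3.04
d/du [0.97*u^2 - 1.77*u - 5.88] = 1.94*u - 1.77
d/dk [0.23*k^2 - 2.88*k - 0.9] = 0.46*k - 2.88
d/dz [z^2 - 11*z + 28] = 2*z - 11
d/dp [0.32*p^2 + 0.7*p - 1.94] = 0.64*p + 0.7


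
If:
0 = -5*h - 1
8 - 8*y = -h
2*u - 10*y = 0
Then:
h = -1/5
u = 39/8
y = 39/40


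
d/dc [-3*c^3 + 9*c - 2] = 9 - 9*c^2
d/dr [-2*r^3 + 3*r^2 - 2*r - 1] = -6*r^2 + 6*r - 2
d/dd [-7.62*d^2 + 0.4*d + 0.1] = 0.4 - 15.24*d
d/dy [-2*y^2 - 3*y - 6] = -4*y - 3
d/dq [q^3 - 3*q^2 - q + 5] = 3*q^2 - 6*q - 1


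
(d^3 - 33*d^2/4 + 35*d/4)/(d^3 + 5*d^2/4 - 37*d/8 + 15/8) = 2*d*(d - 7)/(2*d^2 + 5*d - 3)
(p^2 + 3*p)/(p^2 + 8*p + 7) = p*(p + 3)/(p^2 + 8*p + 7)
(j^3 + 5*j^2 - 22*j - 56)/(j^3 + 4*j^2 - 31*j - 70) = (j - 4)/(j - 5)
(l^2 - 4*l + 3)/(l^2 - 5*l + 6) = (l - 1)/(l - 2)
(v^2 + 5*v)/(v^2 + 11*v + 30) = v/(v + 6)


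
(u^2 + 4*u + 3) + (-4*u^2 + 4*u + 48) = -3*u^2 + 8*u + 51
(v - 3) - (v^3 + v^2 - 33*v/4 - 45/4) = -v^3 - v^2 + 37*v/4 + 33/4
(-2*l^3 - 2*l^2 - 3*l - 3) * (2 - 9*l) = 18*l^4 + 14*l^3 + 23*l^2 + 21*l - 6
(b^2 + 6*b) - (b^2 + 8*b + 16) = -2*b - 16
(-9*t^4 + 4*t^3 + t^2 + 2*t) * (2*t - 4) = -18*t^5 + 44*t^4 - 14*t^3 - 8*t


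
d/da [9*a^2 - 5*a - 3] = 18*a - 5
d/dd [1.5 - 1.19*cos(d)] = 1.19*sin(d)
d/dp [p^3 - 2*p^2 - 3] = p*(3*p - 4)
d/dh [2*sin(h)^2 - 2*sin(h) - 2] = 2*sin(2*h) - 2*cos(h)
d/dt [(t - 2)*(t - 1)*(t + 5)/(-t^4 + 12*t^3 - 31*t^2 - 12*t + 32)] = (t^4 + 6*t^3 - 83*t^2 + 156*t - 296)/(t^6 - 22*t^5 + 161*t^4 - 376*t^3 - 304*t^2 + 1280*t + 1024)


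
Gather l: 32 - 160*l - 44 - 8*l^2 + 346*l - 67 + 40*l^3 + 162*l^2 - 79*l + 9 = 40*l^3 + 154*l^2 + 107*l - 70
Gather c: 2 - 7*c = 2 - 7*c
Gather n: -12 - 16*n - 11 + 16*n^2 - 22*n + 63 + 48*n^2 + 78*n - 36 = 64*n^2 + 40*n + 4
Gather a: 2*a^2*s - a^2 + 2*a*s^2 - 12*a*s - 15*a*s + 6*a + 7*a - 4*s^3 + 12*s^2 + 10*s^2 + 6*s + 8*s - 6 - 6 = a^2*(2*s - 1) + a*(2*s^2 - 27*s + 13) - 4*s^3 + 22*s^2 + 14*s - 12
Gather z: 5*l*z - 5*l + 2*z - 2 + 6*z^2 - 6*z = -5*l + 6*z^2 + z*(5*l - 4) - 2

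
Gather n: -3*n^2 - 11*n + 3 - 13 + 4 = -3*n^2 - 11*n - 6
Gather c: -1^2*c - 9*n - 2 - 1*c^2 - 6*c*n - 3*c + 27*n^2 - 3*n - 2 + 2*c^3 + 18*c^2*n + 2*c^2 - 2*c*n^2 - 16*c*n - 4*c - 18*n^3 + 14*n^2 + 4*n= 2*c^3 + c^2*(18*n + 1) + c*(-2*n^2 - 22*n - 8) - 18*n^3 + 41*n^2 - 8*n - 4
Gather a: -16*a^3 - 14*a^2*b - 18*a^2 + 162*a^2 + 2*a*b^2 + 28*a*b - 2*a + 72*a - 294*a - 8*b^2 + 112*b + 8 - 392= -16*a^3 + a^2*(144 - 14*b) + a*(2*b^2 + 28*b - 224) - 8*b^2 + 112*b - 384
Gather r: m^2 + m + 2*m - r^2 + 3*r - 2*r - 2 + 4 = m^2 + 3*m - r^2 + r + 2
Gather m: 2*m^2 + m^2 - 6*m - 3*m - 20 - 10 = 3*m^2 - 9*m - 30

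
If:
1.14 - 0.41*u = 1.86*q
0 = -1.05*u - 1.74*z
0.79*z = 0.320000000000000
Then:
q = 0.76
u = -0.67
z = 0.41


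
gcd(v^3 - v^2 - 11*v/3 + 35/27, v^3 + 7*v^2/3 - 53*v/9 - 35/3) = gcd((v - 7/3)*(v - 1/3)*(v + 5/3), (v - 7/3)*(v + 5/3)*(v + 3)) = v^2 - 2*v/3 - 35/9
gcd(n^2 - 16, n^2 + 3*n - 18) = 1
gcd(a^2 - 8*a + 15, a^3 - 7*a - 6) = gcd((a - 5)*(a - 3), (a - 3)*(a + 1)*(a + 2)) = a - 3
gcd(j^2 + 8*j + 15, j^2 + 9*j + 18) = j + 3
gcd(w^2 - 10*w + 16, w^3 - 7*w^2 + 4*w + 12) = w - 2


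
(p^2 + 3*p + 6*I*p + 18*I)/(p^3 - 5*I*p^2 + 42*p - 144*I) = (p + 3)/(p^2 - 11*I*p - 24)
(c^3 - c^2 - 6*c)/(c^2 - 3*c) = c + 2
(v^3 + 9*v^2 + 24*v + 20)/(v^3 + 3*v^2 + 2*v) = (v^2 + 7*v + 10)/(v*(v + 1))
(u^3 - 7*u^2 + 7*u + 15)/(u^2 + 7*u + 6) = (u^2 - 8*u + 15)/(u + 6)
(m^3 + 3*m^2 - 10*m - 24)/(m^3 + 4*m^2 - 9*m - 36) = (m + 2)/(m + 3)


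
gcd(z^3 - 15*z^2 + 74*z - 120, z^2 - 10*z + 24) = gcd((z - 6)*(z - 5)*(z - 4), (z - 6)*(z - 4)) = z^2 - 10*z + 24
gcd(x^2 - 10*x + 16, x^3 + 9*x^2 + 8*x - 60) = x - 2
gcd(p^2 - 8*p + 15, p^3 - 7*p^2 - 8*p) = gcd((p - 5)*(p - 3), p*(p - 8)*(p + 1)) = 1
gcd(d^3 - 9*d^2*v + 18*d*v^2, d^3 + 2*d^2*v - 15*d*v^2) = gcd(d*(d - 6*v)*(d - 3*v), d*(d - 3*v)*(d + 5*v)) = -d^2 + 3*d*v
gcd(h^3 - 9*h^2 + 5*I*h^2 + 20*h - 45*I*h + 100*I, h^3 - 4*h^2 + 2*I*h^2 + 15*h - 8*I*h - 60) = h^2 + h*(-4 + 5*I) - 20*I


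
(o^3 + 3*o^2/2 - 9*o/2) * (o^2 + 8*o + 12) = o^5 + 19*o^4/2 + 39*o^3/2 - 18*o^2 - 54*o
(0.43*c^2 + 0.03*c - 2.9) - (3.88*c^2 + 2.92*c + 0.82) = -3.45*c^2 - 2.89*c - 3.72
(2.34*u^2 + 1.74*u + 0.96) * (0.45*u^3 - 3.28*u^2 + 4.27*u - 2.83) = 1.053*u^5 - 6.8922*u^4 + 4.7166*u^3 - 2.3412*u^2 - 0.825*u - 2.7168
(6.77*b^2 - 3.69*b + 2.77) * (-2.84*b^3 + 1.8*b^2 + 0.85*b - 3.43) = -19.2268*b^5 + 22.6656*b^4 - 8.7543*b^3 - 21.3716*b^2 + 15.0112*b - 9.5011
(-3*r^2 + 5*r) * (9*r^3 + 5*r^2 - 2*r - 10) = -27*r^5 + 30*r^4 + 31*r^3 + 20*r^2 - 50*r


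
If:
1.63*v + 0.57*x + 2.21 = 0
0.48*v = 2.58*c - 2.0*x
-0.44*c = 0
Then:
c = 0.00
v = -1.48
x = 0.36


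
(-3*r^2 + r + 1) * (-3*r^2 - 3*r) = 9*r^4 + 6*r^3 - 6*r^2 - 3*r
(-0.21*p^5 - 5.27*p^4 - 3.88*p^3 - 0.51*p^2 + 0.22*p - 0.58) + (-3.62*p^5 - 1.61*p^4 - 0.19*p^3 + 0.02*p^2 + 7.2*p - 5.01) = -3.83*p^5 - 6.88*p^4 - 4.07*p^3 - 0.49*p^2 + 7.42*p - 5.59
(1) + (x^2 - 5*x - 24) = x^2 - 5*x - 23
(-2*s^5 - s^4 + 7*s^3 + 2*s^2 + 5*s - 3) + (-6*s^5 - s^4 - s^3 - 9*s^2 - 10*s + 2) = -8*s^5 - 2*s^4 + 6*s^3 - 7*s^2 - 5*s - 1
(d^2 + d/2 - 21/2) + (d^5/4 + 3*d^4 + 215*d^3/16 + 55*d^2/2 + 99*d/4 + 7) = d^5/4 + 3*d^4 + 215*d^3/16 + 57*d^2/2 + 101*d/4 - 7/2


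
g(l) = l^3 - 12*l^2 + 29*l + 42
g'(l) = 3*l^2 - 24*l + 29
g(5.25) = 8.20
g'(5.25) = -14.31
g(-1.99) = -71.11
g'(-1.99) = 88.64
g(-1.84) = -58.22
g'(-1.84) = 83.32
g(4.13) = 27.53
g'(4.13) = -18.95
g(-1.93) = -65.86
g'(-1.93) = 86.49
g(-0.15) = 37.38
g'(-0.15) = 32.67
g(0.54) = 54.32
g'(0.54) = 16.91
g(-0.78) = 11.60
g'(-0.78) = 49.55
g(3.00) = 48.00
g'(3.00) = -16.00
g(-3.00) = -180.00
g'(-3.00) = 128.00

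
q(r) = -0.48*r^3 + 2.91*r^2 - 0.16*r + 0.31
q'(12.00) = -137.68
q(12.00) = -412.01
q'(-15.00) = -411.46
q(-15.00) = 2277.46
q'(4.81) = -5.48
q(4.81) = 13.45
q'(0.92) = 3.98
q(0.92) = 2.25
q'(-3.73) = -41.90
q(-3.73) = 66.30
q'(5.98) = -16.85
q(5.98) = 0.77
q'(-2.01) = -17.68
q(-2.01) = 16.29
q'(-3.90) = -44.76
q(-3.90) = 73.67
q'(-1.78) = -15.08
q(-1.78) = 12.52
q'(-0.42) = -2.86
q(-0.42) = 0.93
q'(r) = -1.44*r^2 + 5.82*r - 0.16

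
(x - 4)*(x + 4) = x^2 - 16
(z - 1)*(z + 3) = z^2 + 2*z - 3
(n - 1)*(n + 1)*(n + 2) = n^3 + 2*n^2 - n - 2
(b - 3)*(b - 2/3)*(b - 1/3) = b^3 - 4*b^2 + 29*b/9 - 2/3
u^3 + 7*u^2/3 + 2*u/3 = u*(u + 1/3)*(u + 2)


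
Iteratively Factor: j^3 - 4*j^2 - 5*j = (j - 5)*(j^2 + j) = j*(j - 5)*(j + 1)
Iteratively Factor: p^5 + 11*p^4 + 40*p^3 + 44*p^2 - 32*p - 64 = (p - 1)*(p^4 + 12*p^3 + 52*p^2 + 96*p + 64) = (p - 1)*(p + 2)*(p^3 + 10*p^2 + 32*p + 32) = (p - 1)*(p + 2)*(p + 4)*(p^2 + 6*p + 8) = (p - 1)*(p + 2)^2*(p + 4)*(p + 4)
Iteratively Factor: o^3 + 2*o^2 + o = (o + 1)*(o^2 + o) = o*(o + 1)*(o + 1)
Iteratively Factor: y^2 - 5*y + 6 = (y - 3)*(y - 2)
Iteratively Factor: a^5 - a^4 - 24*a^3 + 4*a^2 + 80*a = (a + 2)*(a^4 - 3*a^3 - 18*a^2 + 40*a) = (a - 2)*(a + 2)*(a^3 - a^2 - 20*a) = (a - 5)*(a - 2)*(a + 2)*(a^2 + 4*a) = a*(a - 5)*(a - 2)*(a + 2)*(a + 4)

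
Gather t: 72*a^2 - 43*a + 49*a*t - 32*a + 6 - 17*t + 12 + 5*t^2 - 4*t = 72*a^2 - 75*a + 5*t^2 + t*(49*a - 21) + 18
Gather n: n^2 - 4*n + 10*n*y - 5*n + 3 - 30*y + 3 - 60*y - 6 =n^2 + n*(10*y - 9) - 90*y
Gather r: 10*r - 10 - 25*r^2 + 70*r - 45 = -25*r^2 + 80*r - 55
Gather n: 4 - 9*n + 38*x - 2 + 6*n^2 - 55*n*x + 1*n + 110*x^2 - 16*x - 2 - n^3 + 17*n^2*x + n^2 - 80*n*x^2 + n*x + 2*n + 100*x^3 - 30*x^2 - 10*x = -n^3 + n^2*(17*x + 7) + n*(-80*x^2 - 54*x - 6) + 100*x^3 + 80*x^2 + 12*x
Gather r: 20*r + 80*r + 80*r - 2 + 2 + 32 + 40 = 180*r + 72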